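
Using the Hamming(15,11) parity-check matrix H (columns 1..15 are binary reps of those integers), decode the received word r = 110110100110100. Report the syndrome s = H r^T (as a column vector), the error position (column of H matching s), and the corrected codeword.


s = (1, 0, 0, 1)^T, error position = 9, corrected codeword c = 110110101110100

Compute s = H r^T mod 2 one row at a time:
  s_1 = 0 + 0 + 1 + 1 + 0 + 1 + 0 + 0 = 3 ≡ 1 (mod 2).
  s_2 = 1 + 1 + 0 + 1 + 0 + 1 + 0 + 0 = 4 ≡ 0 (mod 2).
  s_3 = 1 + 0 + 0 + 1 + 1 + 1 + 0 + 0 = 4 ≡ 0 (mod 2).
  s_4 = 1 + 0 + 1 + 1 + 0 + 1 + 1 + 0 = 5 ≡ 1 (mod 2).
s = (1, 0, 0, 1)^T — this equals column 9 of H (binary 1001), so error is at position 9.
Correct: flip bit 9 of r = 110110100110100 to get c = 110110101110100.


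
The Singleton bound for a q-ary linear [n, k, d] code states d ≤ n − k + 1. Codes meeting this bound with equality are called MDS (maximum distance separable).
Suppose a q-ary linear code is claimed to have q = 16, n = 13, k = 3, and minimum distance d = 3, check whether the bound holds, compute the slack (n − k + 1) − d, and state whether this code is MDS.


Singleton RHS = n − k + 1 = 11, slack = 8, bound satisfied, not MDS.

Singleton bound: d ≤ n − k + 1.
Here n = 13, k = 3, so n − k + 1 = 11.
Given d = 3, check d ≤ 11: YES.
Slack = (n − k + 1) − d = 8.
The code is NOT MDS (slack = 8 > 0).
Description: the claimed parameters are [13, 3, 3]_16; such a code would be non-MDS.


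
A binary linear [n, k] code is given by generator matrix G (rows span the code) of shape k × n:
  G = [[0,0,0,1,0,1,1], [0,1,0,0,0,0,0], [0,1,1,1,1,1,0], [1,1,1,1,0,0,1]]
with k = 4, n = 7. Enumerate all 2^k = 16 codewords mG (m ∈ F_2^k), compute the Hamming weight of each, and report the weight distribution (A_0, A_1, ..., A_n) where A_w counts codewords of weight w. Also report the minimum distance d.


Weight distribution: A_0 = 1, A_1 = 1, A_3 = 4, A_4 = 7, A_5 = 3. Minimum distance d = 1.

Enumerate all 2^4 = 16 messages m ∈ F_2^4.
For each, compute codeword c = mG in F_2^7, then tally its weight.
  m = 0000 → c = 0000000, weight = 0.
  m = 1000 → c = 0001011, weight = 3.
  m = 0100 → c = 0100000, weight = 1.
  m = 1100 → c = 0101011, weight = 4.
  m = 0010 → c = 0111110, weight = 5.
  m = 1010 → c = 0110101, weight = 4.
  m = 0110 → c = 0011110, weight = 4.
  m = 1110 → c = 0010101, weight = 3.
  m = 0001 → c = 1111001, weight = 5.
  m = 1001 → c = 1110010, weight = 4.
  m = 0101 → c = 1011001, weight = 4.
  m = 1101 → c = 1010010, weight = 3.
  m = 0011 → c = 1000111, weight = 4.
  m = 1011 → c = 1001100, weight = 3.
  m = 0111 → c = 1100111, weight = 5.
  m = 1111 → c = 1101100, weight = 4.
Tally weights:
  weight 0: 1 codewords.
  weight 1: 1 codewords.
  weight 3: 4 codewords.
  weight 4: 7 codewords.
  weight 5: 3 codewords.
Minimum distance d = smallest w > 0 with A_w > 0 = 1.
Sanity: Σ A_w = 16 = 2^4 = 16 ✓.


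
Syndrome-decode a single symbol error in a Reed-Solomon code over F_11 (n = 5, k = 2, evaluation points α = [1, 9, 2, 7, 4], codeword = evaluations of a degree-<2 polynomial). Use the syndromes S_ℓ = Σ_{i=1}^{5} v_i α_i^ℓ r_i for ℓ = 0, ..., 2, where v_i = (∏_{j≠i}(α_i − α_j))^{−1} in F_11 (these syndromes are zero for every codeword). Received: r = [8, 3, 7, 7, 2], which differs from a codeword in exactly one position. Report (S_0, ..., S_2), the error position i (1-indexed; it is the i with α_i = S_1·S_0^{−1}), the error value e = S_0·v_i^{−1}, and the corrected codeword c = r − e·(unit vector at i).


S = (8, 5, 10), error at position 3, error magnitude e = 1, c = [8, 3, 6, 7, 2].

Step 1: column multipliers v_i = (∏_{j≠i}(α_i − α_j))^{−1} mod 11.
  i = 1 (α = 1): (1−9)(1−2)(1−7)(1−4) = (−8)·(−1)·(−6)·(−3) = 144 ≡ 1, so v_1 = 1^{−1} = 1 (mod 11).
  i = 2 (α = 9): (9−1)(9−2)(9−7)(9−4) = 8·7·2·5 = 560 ≡ 10, so v_2 = 10^{−1} = 10 (mod 11).
  i = 3 (α = 2): (2−1)(2−9)(2−7)(2−4) = 1·(−7)·(−5)·(−2) = −70 ≡ 7, so v_3 = 7^{−1} = 8 (mod 11).
  i = 4 (α = 7): (7−1)(7−9)(7−2)(7−4) = 6·(−2)·5·3 = −180 ≡ 7, so v_4 = 7^{−1} = 8 (mod 11).
  i = 5 (α = 4): (4−1)(4−9)(4−2)(4−7) = 3·(−5)·2·(−3) = 90 ≡ 2, so v_5 = 2^{−1} = 6 (mod 11).
  v = [1, 10, 8, 8, 6].
Step 2: syndromes of r = [8, 3, 7, 7, 2] (all sums mod 11).
  S_0 = Σ v_i r_i = 1·8 + 10·3 + 8·7 + 8·7 + 6·2 = 162 ≡ 8.
  S_1 = Σ v_i α_i r_i = 1·1·8 + 10·9·3 + 8·2·7 + 8·7·7 + 6·4·2 = 830 ≡ 5.
  α_i^2 mod 11 = [1, 4, 4, 5, 5].
  S_2 = Σ v_i α_i^2 r_i = 1·1·8 + 10·4·3 + 8·4·7 + 8·5·7 + 6·5·2 = 692 ≡ 10.
  S = (8, 5, 10) ≠ 0, so r is not a codeword (an error is present).
Step 3: locate the error. For a single error e at position i, S_ℓ = v_i·e·α_i^ℓ, so α_err = S_1/S_0.
  S_0^{−1} = 8^{−1} = 7 (mod 11), so α_err = 5·7 = 35 ≡ 2 = α_3. Error position i = 3.
  Consistency check: S_2/S_1 = 10·9 = 90 ≡ 2 = α_err ✓ (single-error assumption holds).
Step 4: error magnitude e = S_0/v_3 = S_0·∏_{j≠3}(α_3 − α_j) = 8·7 = 56 ≡ 1 (mod 11).
Step 5: correct position 3: c_3 = r_3 − e = 7 − 1 ≡ 6 (mod 11). Hence c = [8, 3, 6, 7, 2].
  Check: interpolating c through the α_i gives m(x) = 10 + 9·x (degree < 2) with m(α_i) = c_i for every i, so c is indeed a codeword.


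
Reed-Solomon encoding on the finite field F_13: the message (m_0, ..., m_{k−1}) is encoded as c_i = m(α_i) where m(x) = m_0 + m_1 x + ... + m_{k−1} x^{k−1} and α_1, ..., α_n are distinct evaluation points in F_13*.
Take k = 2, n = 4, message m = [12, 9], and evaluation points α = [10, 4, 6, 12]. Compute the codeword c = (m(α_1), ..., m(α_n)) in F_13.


c = [11, 9, 1, 3]

Message polynomial: m(x) = 12 + 9·x (mod 13).
For each evaluation point α_i, compute m(α_i) mod 13:
  α_1 = 10: Horner steps 9 → 11, so m(10) = 11.
  α_2 = 4: Horner steps 9 → 9, so m(4) = 9.
  α_3 = 6: Horner steps 9 → 1, so m(6) = 1.
  α_4 = 12: Horner steps 9 → 3, so m(12) = 3.
Codeword c = [11, 9, 1, 3] ∈ F_13^4.


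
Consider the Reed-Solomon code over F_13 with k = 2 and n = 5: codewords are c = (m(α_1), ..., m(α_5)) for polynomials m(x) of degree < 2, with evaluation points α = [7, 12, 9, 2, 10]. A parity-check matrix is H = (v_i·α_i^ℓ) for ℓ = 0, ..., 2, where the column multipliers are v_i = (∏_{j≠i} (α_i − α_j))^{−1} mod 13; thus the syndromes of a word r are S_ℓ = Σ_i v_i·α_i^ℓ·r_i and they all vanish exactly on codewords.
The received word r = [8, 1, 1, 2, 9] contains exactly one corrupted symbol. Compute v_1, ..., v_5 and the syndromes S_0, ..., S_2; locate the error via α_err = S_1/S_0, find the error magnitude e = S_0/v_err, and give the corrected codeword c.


S = (9, 3, 1), error at position 3, error magnitude e = 1, c = [8, 1, 0, 2, 9].

Step 1: column multipliers v_i = (∏_{j≠i}(α_i − α_j))^{−1} mod 13.
  i = 1 (α = 7): (7−12)(7−9)(7−2)(7−10) = (−5)·(−2)·5·(−3) = −150 ≡ 6, so v_1 = 6^{−1} = 11 (mod 13).
  i = 2 (α = 12): (12−7)(12−9)(12−2)(12−10) = 5·3·10·2 = 300 ≡ 1, so v_2 = 1^{−1} = 1 (mod 13).
  i = 3 (α = 9): (9−7)(9−12)(9−2)(9−10) = 2·(−3)·7·(−1) = 42 ≡ 3, so v_3 = 3^{−1} = 9 (mod 13).
  i = 4 (α = 2): (2−7)(2−12)(2−9)(2−10) = (−5)·(−10)·(−7)·(−8) = 2800 ≡ 5, so v_4 = 5^{−1} = 8 (mod 13).
  i = 5 (α = 10): (10−7)(10−12)(10−9)(10−2) = 3·(−2)·1·8 = −48 ≡ 4, so v_5 = 4^{−1} = 10 (mod 13).
  v = [11, 1, 9, 8, 10].
Step 2: syndromes of r = [8, 1, 1, 2, 9] (all sums mod 13).
  S_0 = Σ v_i r_i = 11·8 + 1·1 + 9·1 + 8·2 + 10·9 = 204 ≡ 9.
  S_1 = Σ v_i α_i r_i = 11·7·8 + 1·12·1 + 9·9·1 + 8·2·2 + 10·10·9 = 1641 ≡ 3.
  α_i^2 mod 13 = [10, 1, 3, 4, 9].
  S_2 = Σ v_i α_i^2 r_i = 11·10·8 + 1·1·1 + 9·3·1 + 8·4·2 + 10·9·9 = 1782 ≡ 1.
  S = (9, 3, 1) ≠ 0, so r is not a codeword (an error is present).
Step 3: locate the error. For a single error e at position i, S_ℓ = v_i·e·α_i^ℓ, so α_err = S_1/S_0.
  S_0^{−1} = 9^{−1} = 3 (mod 13), so α_err = 3·3 = 9 ≡ 9 = α_3. Error position i = 3.
  Consistency check: S_2/S_1 = 1·9 = 9 ≡ 9 = α_err ✓ (single-error assumption holds).
Step 4: error magnitude e = S_0/v_3 = S_0·∏_{j≠3}(α_3 − α_j) = 9·3 = 27 ≡ 1 (mod 13).
Step 5: correct position 3: c_3 = r_3 − e = 1 − 1 ≡ 0 (mod 13). Hence c = [8, 1, 0, 2, 9].
  Check: interpolating c through the α_i gives m(x) = 10 + 9·x (degree < 2) with m(α_i) = c_i for every i, so c is indeed a codeword.


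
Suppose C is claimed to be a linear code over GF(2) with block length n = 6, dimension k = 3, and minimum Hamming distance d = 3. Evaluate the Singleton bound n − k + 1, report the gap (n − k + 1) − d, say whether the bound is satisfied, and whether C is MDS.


Singleton RHS = n − k + 1 = 4, slack = 1, bound satisfied, not MDS.

Singleton bound: d ≤ n − k + 1.
Here n = 6, k = 3, so n − k + 1 = 4.
Given d = 3, check d ≤ 4: YES.
Slack = (n − k + 1) − d = 1.
The code is NOT MDS (slack = 1 > 0).
Description: the claimed parameters are [6, 3, 3]_2; such a code would be non-MDS.


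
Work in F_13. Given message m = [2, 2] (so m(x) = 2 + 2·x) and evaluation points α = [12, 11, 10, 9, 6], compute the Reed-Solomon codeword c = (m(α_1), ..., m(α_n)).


c = [0, 11, 9, 7, 1]

Message polynomial: m(x) = 2 + 2·x (mod 13).
For each evaluation point α_i, compute m(α_i) mod 13:
  α_1 = 12: Horner steps 2 → 0, so m(12) = 0.
  α_2 = 11: Horner steps 2 → 11, so m(11) = 11.
  α_3 = 10: Horner steps 2 → 9, so m(10) = 9.
  α_4 = 9: Horner steps 2 → 7, so m(9) = 7.
  α_5 = 6: Horner steps 2 → 1, so m(6) = 1.
Codeword c = [0, 11, 9, 7, 1] ∈ F_13^5.


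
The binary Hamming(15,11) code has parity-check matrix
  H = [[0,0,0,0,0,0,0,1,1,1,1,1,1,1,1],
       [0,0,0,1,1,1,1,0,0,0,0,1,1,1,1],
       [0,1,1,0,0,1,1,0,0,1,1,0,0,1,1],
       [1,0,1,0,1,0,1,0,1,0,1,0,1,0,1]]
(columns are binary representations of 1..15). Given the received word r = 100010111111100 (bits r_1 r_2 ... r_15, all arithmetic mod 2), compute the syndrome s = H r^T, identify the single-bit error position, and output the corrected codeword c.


s = (0, 0, 1, 0)^T, error position = 2, corrected codeword c = 110010111111100

Compute s = H r^T mod 2 one row at a time:
  s_1 = 1 + 1 + 1 + 1 + 1 + 1 + 0 + 0 = 6 ≡ 0 (mod 2).
  s_2 = 0 + 1 + 0 + 1 + 1 + 1 + 0 + 0 = 4 ≡ 0 (mod 2).
  s_3 = 0 + 0 + 0 + 1 + 1 + 1 + 0 + 0 = 3 ≡ 1 (mod 2).
  s_4 = 1 + 0 + 1 + 1 + 1 + 1 + 1 + 0 = 6 ≡ 0 (mod 2).
s = (0, 0, 1, 0)^T — this equals column 2 of H (binary 0010), so error is at position 2.
Correct: flip bit 2 of r = 100010111111100 to get c = 110010111111100.


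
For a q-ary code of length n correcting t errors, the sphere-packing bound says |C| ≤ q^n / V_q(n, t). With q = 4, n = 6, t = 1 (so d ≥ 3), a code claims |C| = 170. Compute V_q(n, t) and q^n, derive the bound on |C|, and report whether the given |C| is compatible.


V_q(n, t) = 19, q^n = 4096, Hamming bound = 215, |C| = 170 ≤ bound (satisfied).

Step 1: Compute V_q(n, t) = Σ_{j=0}^1 C(n, j) (q−1)^j.
  j = 0: C(6,0)·(3)^0 = 1·1 = 1.
  j = 1: C(6,1)·(3)^1 = 6·3 = 18.
  V_q(n, t) = 1 + 18 = 19.
Step 2: q^n = 4^6 = 4096.
Step 3: Hamming bound ⌊q^n / V_q(n,t)⌋ = ⌊4096/19⌋ = 215.
Step 4: Compare |C| = 170 to 215: satisfied.
The claimed |C| lies below the Hamming bound.


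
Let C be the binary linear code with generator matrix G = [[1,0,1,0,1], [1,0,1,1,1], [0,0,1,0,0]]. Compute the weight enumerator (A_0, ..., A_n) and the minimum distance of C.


Weight distribution: A_0 = 1, A_1 = 2, A_2 = 2, A_3 = 2, A_4 = 1. Minimum distance d = 1.

Enumerate all 2^3 = 8 messages m ∈ F_2^3.
For each, compute codeword c = mG in F_2^5, then tally its weight.
  m = 000 → c = 00000, weight = 0.
  m = 100 → c = 10101, weight = 3.
  m = 010 → c = 10111, weight = 4.
  m = 110 → c = 00010, weight = 1.
  m = 001 → c = 00100, weight = 1.
  m = 101 → c = 10001, weight = 2.
  m = 011 → c = 10011, weight = 3.
  m = 111 → c = 00110, weight = 2.
Tally weights:
  weight 0: 1 codewords.
  weight 1: 2 codewords.
  weight 2: 2 codewords.
  weight 3: 2 codewords.
  weight 4: 1 codewords.
Minimum distance d = smallest w > 0 with A_w > 0 = 1.
Sanity: Σ A_w = 8 = 2^3 = 8 ✓.


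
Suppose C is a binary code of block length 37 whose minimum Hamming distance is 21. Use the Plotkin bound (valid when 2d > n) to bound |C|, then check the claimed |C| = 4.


Plotkin bound M ≤ 8; given |C| = 4 ≤ bound (satisfied).

Check applicability: 2d = 42, n = 37.
2d − n = 5 > 0, so Plotkin applies.
Compute d/(2d−n) = 21/5 ≈ 4.2000.
⌊d/(2d−n)⌋ = 4.
Plotkin bound: M ≤ 2·4 = 8.
Given |C| = 4, check: satisfied.
This |C| is below the Plotkin bound.


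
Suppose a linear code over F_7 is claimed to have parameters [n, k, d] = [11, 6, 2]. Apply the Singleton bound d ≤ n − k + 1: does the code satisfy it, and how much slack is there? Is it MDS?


Singleton RHS = n − k + 1 = 6, slack = 4, bound satisfied, not MDS.

Singleton bound: d ≤ n − k + 1.
Here n = 11, k = 6, so n − k + 1 = 6.
Given d = 2, check d ≤ 6: YES.
Slack = (n − k + 1) − d = 4.
The code is NOT MDS (slack = 4 > 0).
Description: the claimed parameters are [11, 6, 2]_7; such a code would be non-MDS.


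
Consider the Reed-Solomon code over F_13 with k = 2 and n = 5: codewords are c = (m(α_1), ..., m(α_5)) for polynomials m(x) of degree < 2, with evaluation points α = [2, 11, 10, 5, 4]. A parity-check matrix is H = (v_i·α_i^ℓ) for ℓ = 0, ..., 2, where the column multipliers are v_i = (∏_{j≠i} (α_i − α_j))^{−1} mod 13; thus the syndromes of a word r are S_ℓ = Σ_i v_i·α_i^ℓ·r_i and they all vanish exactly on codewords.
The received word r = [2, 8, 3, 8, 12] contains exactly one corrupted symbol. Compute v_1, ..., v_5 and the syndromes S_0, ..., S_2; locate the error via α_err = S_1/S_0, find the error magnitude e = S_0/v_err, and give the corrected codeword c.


S = (9, 6, 4), error at position 4, error magnitude e = 4, c = [2, 8, 3, 4, 12].

Step 1: column multipliers v_i = (∏_{j≠i}(α_i − α_j))^{−1} mod 13.
  i = 1 (α = 2): (2−11)(2−10)(2−5)(2−4) = (−9)·(−8)·(−3)·(−2) = 432 ≡ 3, so v_1 = 3^{−1} = 9 (mod 13).
  i = 2 (α = 11): (11−2)(11−10)(11−5)(11−4) = 9·1·6·7 = 378 ≡ 1, so v_2 = 1^{−1} = 1 (mod 13).
  i = 3 (α = 10): (10−2)(10−11)(10−5)(10−4) = 8·(−1)·5·6 = −240 ≡ 7, so v_3 = 7^{−1} = 2 (mod 13).
  i = 4 (α = 5): (5−2)(5−11)(5−10)(5−4) = 3·(−6)·(−5)·1 = 90 ≡ 12, so v_4 = 12^{−1} = 12 (mod 13).
  i = 5 (α = 4): (4−2)(4−11)(4−10)(4−5) = 2·(−7)·(−6)·(−1) = −84 ≡ 7, so v_5 = 7^{−1} = 2 (mod 13).
  v = [9, 1, 2, 12, 2].
Step 2: syndromes of r = [2, 8, 3, 8, 12] (all sums mod 13).
  S_0 = Σ v_i r_i = 9·2 + 1·8 + 2·3 + 12·8 + 2·12 = 152 ≡ 9.
  S_1 = Σ v_i α_i r_i = 9·2·2 + 1·11·8 + 2·10·3 + 12·5·8 + 2·4·12 = 760 ≡ 6.
  α_i^2 mod 13 = [4, 4, 9, 12, 3].
  S_2 = Σ v_i α_i^2 r_i = 9·4·2 + 1·4·8 + 2·9·3 + 12·12·8 + 2·3·12 = 1382 ≡ 4.
  S = (9, 6, 4) ≠ 0, so r is not a codeword (an error is present).
Step 3: locate the error. For a single error e at position i, S_ℓ = v_i·e·α_i^ℓ, so α_err = S_1/S_0.
  S_0^{−1} = 9^{−1} = 3 (mod 13), so α_err = 6·3 = 18 ≡ 5 = α_4. Error position i = 4.
  Consistency check: S_2/S_1 = 4·11 = 44 ≡ 5 = α_err ✓ (single-error assumption holds).
Step 4: error magnitude e = S_0/v_4 = S_0·∏_{j≠4}(α_4 − α_j) = 9·12 = 108 ≡ 4 (mod 13).
Step 5: correct position 4: c_4 = r_4 − e = 8 − 4 ≡ 4 (mod 13). Hence c = [2, 8, 3, 4, 12].
  Check: interpolating c through the α_i gives m(x) = 5 + 5·x (degree < 2) with m(α_i) = c_i for every i, so c is indeed a codeword.


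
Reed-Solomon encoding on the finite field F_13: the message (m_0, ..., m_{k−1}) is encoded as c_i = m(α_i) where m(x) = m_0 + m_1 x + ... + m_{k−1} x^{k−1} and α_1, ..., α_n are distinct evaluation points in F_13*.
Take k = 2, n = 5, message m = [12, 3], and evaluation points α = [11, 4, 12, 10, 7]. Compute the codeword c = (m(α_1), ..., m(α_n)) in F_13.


c = [6, 11, 9, 3, 7]

Message polynomial: m(x) = 12 + 3·x (mod 13).
For each evaluation point α_i, compute m(α_i) mod 13:
  α_1 = 11: Horner steps 3 → 6, so m(11) = 6.
  α_2 = 4: Horner steps 3 → 11, so m(4) = 11.
  α_3 = 12: Horner steps 3 → 9, so m(12) = 9.
  α_4 = 10: Horner steps 3 → 3, so m(10) = 3.
  α_5 = 7: Horner steps 3 → 7, so m(7) = 7.
Codeword c = [6, 11, 9, 3, 7] ∈ F_13^5.


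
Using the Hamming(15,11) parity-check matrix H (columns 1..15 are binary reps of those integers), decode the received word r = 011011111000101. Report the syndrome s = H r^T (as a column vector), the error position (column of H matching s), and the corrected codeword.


s = (0, 1, 1, 0)^T, error position = 6, corrected codeword c = 011010111000101

Compute s = H r^T mod 2 one row at a time:
  s_1 = 1 + 1 + 0 + 0 + 0 + 1 + 0 + 1 = 4 ≡ 0 (mod 2).
  s_2 = 0 + 1 + 1 + 1 + 0 + 1 + 0 + 1 = 5 ≡ 1 (mod 2).
  s_3 = 1 + 1 + 1 + 1 + 0 + 0 + 0 + 1 = 5 ≡ 1 (mod 2).
  s_4 = 0 + 1 + 1 + 1 + 1 + 0 + 1 + 1 = 6 ≡ 0 (mod 2).
s = (0, 1, 1, 0)^T — this equals column 6 of H (binary 0110), so error is at position 6.
Correct: flip bit 6 of r = 011011111000101 to get c = 011010111000101.


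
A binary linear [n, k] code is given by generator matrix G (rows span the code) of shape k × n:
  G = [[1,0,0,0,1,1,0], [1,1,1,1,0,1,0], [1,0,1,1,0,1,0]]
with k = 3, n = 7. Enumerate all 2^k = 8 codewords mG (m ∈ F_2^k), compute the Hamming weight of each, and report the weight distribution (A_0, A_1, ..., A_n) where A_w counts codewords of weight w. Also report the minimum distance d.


Weight distribution: A_0 = 1, A_1 = 1, A_3 = 2, A_4 = 3, A_5 = 1. Minimum distance d = 1.

Enumerate all 2^3 = 8 messages m ∈ F_2^3.
For each, compute codeword c = mG in F_2^7, then tally its weight.
  m = 000 → c = 0000000, weight = 0.
  m = 100 → c = 1000110, weight = 3.
  m = 010 → c = 1111010, weight = 5.
  m = 110 → c = 0111100, weight = 4.
  m = 001 → c = 1011010, weight = 4.
  m = 101 → c = 0011100, weight = 3.
  m = 011 → c = 0100000, weight = 1.
  m = 111 → c = 1100110, weight = 4.
Tally weights:
  weight 0: 1 codewords.
  weight 1: 1 codewords.
  weight 3: 2 codewords.
  weight 4: 3 codewords.
  weight 5: 1 codewords.
Minimum distance d = smallest w > 0 with A_w > 0 = 1.
Sanity: Σ A_w = 8 = 2^3 = 8 ✓.


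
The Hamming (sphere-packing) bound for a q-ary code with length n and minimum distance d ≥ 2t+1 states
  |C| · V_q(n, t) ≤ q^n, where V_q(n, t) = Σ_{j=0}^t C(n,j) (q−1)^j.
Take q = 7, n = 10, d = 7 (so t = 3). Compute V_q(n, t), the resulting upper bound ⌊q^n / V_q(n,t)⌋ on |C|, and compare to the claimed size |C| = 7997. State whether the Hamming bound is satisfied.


V_q(n, t) = 27601, q^n = 282475249, Hamming bound = 10234, |C| = 7997 ≤ bound (satisfied).

Step 1: Compute V_q(n, t) = Σ_{j=0}^3 C(n, j) (q−1)^j.
  j = 0: C(10,0)·(6)^0 = 1·1 = 1.
  j = 1: C(10,1)·(6)^1 = 10·6 = 60.
  j = 2: C(10,2)·(6)^2 = 45·36 = 1620.
  j = 3: C(10,3)·(6)^3 = 120·216 = 25920.
  V_q(n, t) = 1 + 60 + 1620 + 25920 = 27601.
Step 2: q^n = 7^10 = 282475249.
Step 3: Hamming bound ⌊q^n / V_q(n,t)⌋ = ⌊282475249/27601⌋ = 10234.
Step 4: Compare |C| = 7997 to 10234: satisfied.
The claimed |C| lies below the Hamming bound.


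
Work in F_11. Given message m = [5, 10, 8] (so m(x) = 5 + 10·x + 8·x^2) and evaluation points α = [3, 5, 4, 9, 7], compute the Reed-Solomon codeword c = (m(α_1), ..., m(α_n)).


c = [8, 2, 8, 6, 5]

Message polynomial: m(x) = 5 + 10·x + 8·x^2 (mod 11).
For each evaluation point α_i, compute m(α_i) mod 11:
  α_1 = 3: Horner steps 8 → 1 → 8, so m(3) = 8.
  α_2 = 5: Horner steps 8 → 6 → 2, so m(5) = 2.
  α_3 = 4: Horner steps 8 → 9 → 8, so m(4) = 8.
  α_4 = 9: Horner steps 8 → 5 → 6, so m(9) = 6.
  α_5 = 7: Horner steps 8 → 0 → 5, so m(7) = 5.
Codeword c = [8, 2, 8, 6, 5] ∈ F_11^5.


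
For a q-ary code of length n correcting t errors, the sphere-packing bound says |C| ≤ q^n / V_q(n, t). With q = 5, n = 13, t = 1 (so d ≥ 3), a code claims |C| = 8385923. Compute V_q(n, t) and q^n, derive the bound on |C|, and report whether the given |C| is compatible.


V_q(n, t) = 53, q^n = 1220703125, Hamming bound = 23032134, |C| = 8385923 ≤ bound (satisfied).

Step 1: Compute V_q(n, t) = Σ_{j=0}^1 C(n, j) (q−1)^j.
  j = 0: C(13,0)·(4)^0 = 1·1 = 1.
  j = 1: C(13,1)·(4)^1 = 13·4 = 52.
  V_q(n, t) = 1 + 52 = 53.
Step 2: q^n = 5^13 = 1220703125.
Step 3: Hamming bound ⌊q^n / V_q(n,t)⌋ = ⌊1220703125/53⌋ = 23032134.
Step 4: Compare |C| = 8385923 to 23032134: satisfied.
The claimed |C| lies below the Hamming bound.


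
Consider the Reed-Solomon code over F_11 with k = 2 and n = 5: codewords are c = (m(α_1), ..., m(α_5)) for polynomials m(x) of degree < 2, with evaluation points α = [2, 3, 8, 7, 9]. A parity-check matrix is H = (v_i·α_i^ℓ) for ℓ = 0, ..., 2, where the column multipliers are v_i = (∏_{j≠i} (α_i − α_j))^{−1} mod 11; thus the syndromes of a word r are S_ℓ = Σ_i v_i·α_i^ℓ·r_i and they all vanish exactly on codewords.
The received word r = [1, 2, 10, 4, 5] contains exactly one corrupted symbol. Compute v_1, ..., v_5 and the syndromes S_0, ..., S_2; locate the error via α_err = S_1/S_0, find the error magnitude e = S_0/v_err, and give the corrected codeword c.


S = (5, 10, 9), error at position 1, error magnitude e = 5, c = [7, 2, 10, 4, 5].

Step 1: column multipliers v_i = (∏_{j≠i}(α_i − α_j))^{−1} mod 11.
  i = 1 (α = 2): (2−3)(2−8)(2−7)(2−9) = (−1)·(−6)·(−5)·(−7) = 210 ≡ 1, so v_1 = 1^{−1} = 1 (mod 11).
  i = 2 (α = 3): (3−2)(3−8)(3−7)(3−9) = 1·(−5)·(−4)·(−6) = −120 ≡ 1, so v_2 = 1^{−1} = 1 (mod 11).
  i = 3 (α = 8): (8−2)(8−3)(8−7)(8−9) = 6·5·1·(−1) = −30 ≡ 3, so v_3 = 3^{−1} = 4 (mod 11).
  i = 4 (α = 7): (7−2)(7−3)(7−8)(7−9) = 5·4·(−1)·(−2) = 40 ≡ 7, so v_4 = 7^{−1} = 8 (mod 11).
  i = 5 (α = 9): (9−2)(9−3)(9−8)(9−7) = 7·6·1·2 = 84 ≡ 7, so v_5 = 7^{−1} = 8 (mod 11).
  v = [1, 1, 4, 8, 8].
Step 2: syndromes of r = [1, 2, 10, 4, 5] (all sums mod 11).
  S_0 = Σ v_i r_i = 1·1 + 1·2 + 4·10 + 8·4 + 8·5 = 115 ≡ 5.
  S_1 = Σ v_i α_i r_i = 1·2·1 + 1·3·2 + 4·8·10 + 8·7·4 + 8·9·5 = 912 ≡ 10.
  α_i^2 mod 11 = [4, 9, 9, 5, 4].
  S_2 = Σ v_i α_i^2 r_i = 1·4·1 + 1·9·2 + 4·9·10 + 8·5·4 + 8·4·5 = 702 ≡ 9.
  S = (5, 10, 9) ≠ 0, so r is not a codeword (an error is present).
Step 3: locate the error. For a single error e at position i, S_ℓ = v_i·e·α_i^ℓ, so α_err = S_1/S_0.
  S_0^{−1} = 5^{−1} = 9 (mod 11), so α_err = 10·9 = 90 ≡ 2 = α_1. Error position i = 1.
  Consistency check: S_2/S_1 = 9·10 = 90 ≡ 2 = α_err ✓ (single-error assumption holds).
Step 4: error magnitude e = S_0/v_1 = S_0·∏_{j≠1}(α_1 − α_j) = 5·1 = 5 ≡ 5 (mod 11).
Step 5: correct position 1: c_1 = r_1 − e = 1 − 5 ≡ 7 (mod 11). Hence c = [7, 2, 10, 4, 5].
  Check: interpolating c through the α_i gives m(x) = 6 + 6·x (degree < 2) with m(α_i) = c_i for every i, so c is indeed a codeword.


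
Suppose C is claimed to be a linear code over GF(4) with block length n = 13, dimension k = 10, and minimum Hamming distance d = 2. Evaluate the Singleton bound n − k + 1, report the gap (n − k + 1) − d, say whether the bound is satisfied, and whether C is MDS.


Singleton RHS = n − k + 1 = 4, slack = 2, bound satisfied, not MDS.

Singleton bound: d ≤ n − k + 1.
Here n = 13, k = 10, so n − k + 1 = 4.
Given d = 2, check d ≤ 4: YES.
Slack = (n − k + 1) − d = 2.
The code is NOT MDS (slack = 2 > 0).
Description: the claimed parameters are [13, 10, 2]_4; such a code would be non-MDS.


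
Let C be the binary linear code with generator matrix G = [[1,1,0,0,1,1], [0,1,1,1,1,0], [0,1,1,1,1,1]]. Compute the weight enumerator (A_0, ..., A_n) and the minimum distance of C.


Weight distribution: A_0 = 1, A_1 = 1, A_3 = 2, A_4 = 3, A_5 = 1. Minimum distance d = 1.

Enumerate all 2^3 = 8 messages m ∈ F_2^3.
For each, compute codeword c = mG in F_2^6, then tally its weight.
  m = 000 → c = 000000, weight = 0.
  m = 100 → c = 110011, weight = 4.
  m = 010 → c = 011110, weight = 4.
  m = 110 → c = 101101, weight = 4.
  m = 001 → c = 011111, weight = 5.
  m = 101 → c = 101100, weight = 3.
  m = 011 → c = 000001, weight = 1.
  m = 111 → c = 110010, weight = 3.
Tally weights:
  weight 0: 1 codewords.
  weight 1: 1 codewords.
  weight 3: 2 codewords.
  weight 4: 3 codewords.
  weight 5: 1 codewords.
Minimum distance d = smallest w > 0 with A_w > 0 = 1.
Sanity: Σ A_w = 8 = 2^3 = 8 ✓.


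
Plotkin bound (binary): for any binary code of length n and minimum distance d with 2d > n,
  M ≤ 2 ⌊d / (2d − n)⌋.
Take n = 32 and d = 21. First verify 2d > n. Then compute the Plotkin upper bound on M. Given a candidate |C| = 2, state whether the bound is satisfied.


Plotkin bound M ≤ 4; given |C| = 2 ≤ bound (satisfied).

Check applicability: 2d = 42, n = 32.
2d − n = 10 > 0, so Plotkin applies.
Compute d/(2d−n) = 21/10 ≈ 2.1000.
⌊d/(2d−n)⌋ = 2.
Plotkin bound: M ≤ 2·2 = 4.
Given |C| = 2, check: satisfied.
This |C| is below the Plotkin bound.


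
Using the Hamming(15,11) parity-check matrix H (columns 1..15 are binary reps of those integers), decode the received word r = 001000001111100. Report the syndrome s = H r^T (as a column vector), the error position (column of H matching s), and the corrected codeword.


s = (1, 0, 1, 0)^T, error position = 10, corrected codeword c = 001000001011100

Compute s = H r^T mod 2 one row at a time:
  s_1 = 0 + 1 + 1 + 1 + 1 + 1 + 0 + 0 = 5 ≡ 1 (mod 2).
  s_2 = 0 + 0 + 0 + 0 + 1 + 1 + 0 + 0 = 2 ≡ 0 (mod 2).
  s_3 = 0 + 1 + 0 + 0 + 1 + 1 + 0 + 0 = 3 ≡ 1 (mod 2).
  s_4 = 0 + 1 + 0 + 0 + 1 + 1 + 1 + 0 = 4 ≡ 0 (mod 2).
s = (1, 0, 1, 0)^T — this equals column 10 of H (binary 1010), so error is at position 10.
Correct: flip bit 10 of r = 001000001111100 to get c = 001000001011100.


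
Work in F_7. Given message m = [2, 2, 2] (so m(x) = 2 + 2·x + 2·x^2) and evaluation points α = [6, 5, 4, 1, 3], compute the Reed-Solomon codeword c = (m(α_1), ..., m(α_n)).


c = [2, 6, 0, 6, 5]

Message polynomial: m(x) = 2 + 2·x + 2·x^2 (mod 7).
For each evaluation point α_i, compute m(α_i) mod 7:
  α_1 = 6: Horner steps 2 → 0 → 2, so m(6) = 2.
  α_2 = 5: Horner steps 2 → 5 → 6, so m(5) = 6.
  α_3 = 4: Horner steps 2 → 3 → 0, so m(4) = 0.
  α_4 = 1: Horner steps 2 → 4 → 6, so m(1) = 6.
  α_5 = 3: Horner steps 2 → 1 → 5, so m(3) = 5.
Codeword c = [2, 6, 0, 6, 5] ∈ F_7^5.


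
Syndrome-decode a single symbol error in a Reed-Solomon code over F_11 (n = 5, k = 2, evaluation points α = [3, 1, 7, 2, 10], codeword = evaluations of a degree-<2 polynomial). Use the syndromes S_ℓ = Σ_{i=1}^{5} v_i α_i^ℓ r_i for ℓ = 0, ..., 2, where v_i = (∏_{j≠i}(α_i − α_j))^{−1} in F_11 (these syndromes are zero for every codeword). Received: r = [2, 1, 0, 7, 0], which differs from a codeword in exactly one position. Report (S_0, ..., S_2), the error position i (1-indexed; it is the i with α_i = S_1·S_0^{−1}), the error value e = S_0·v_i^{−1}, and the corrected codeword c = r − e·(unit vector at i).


S = (6, 9, 8), error at position 3, error magnitude e = 7, c = [2, 1, 4, 7, 0].

Step 1: column multipliers v_i = (∏_{j≠i}(α_i − α_j))^{−1} mod 11.
  i = 1 (α = 3): (3−1)(3−7)(3−2)(3−10) = 2·(−4)·1·(−7) = 56 ≡ 1, so v_1 = 1^{−1} = 1 (mod 11).
  i = 2 (α = 1): (1−3)(1−7)(1−2)(1−10) = (−2)·(−6)·(−1)·(−9) = 108 ≡ 9, so v_2 = 9^{−1} = 5 (mod 11).
  i = 3 (α = 7): (7−3)(7−1)(7−2)(7−10) = 4·6·5·(−3) = −360 ≡ 3, so v_3 = 3^{−1} = 4 (mod 11).
  i = 4 (α = 2): (2−3)(2−1)(2−7)(2−10) = (−1)·1·(−5)·(−8) = −40 ≡ 4, so v_4 = 4^{−1} = 3 (mod 11).
  i = 5 (α = 10): (10−3)(10−1)(10−7)(10−2) = 7·9·3·8 = 1512 ≡ 5, so v_5 = 5^{−1} = 9 (mod 11).
  v = [1, 5, 4, 3, 9].
Step 2: syndromes of r = [2, 1, 0, 7, 0] (all sums mod 11).
  S_0 = Σ v_i r_i = 1·2 + 5·1 + 4·0 + 3·7 + 9·0 = 28 ≡ 6.
  S_1 = Σ v_i α_i r_i = 1·3·2 + 5·1·1 + 4·7·0 + 3·2·7 + 9·10·0 = 53 ≡ 9.
  α_i^2 mod 11 = [9, 1, 5, 4, 1].
  S_2 = Σ v_i α_i^2 r_i = 1·9·2 + 5·1·1 + 4·5·0 + 3·4·7 + 9·1·0 = 107 ≡ 8.
  S = (6, 9, 8) ≠ 0, so r is not a codeword (an error is present).
Step 3: locate the error. For a single error e at position i, S_ℓ = v_i·e·α_i^ℓ, so α_err = S_1/S_0.
  S_0^{−1} = 6^{−1} = 2 (mod 11), so α_err = 9·2 = 18 ≡ 7 = α_3. Error position i = 3.
  Consistency check: S_2/S_1 = 8·5 = 40 ≡ 7 = α_err ✓ (single-error assumption holds).
Step 4: error magnitude e = S_0/v_3 = S_0·∏_{j≠3}(α_3 − α_j) = 6·3 = 18 ≡ 7 (mod 11).
Step 5: correct position 3: c_3 = r_3 − e = 0 − 7 ≡ 4 (mod 11). Hence c = [2, 1, 4, 7, 0].
  Check: interpolating c through the α_i gives m(x) = 6 + 6·x (degree < 2) with m(α_i) = c_i for every i, so c is indeed a codeword.


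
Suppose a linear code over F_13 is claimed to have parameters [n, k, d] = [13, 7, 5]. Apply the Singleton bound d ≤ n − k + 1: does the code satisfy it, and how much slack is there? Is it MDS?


Singleton RHS = n − k + 1 = 7, slack = 2, bound satisfied, not MDS.

Singleton bound: d ≤ n − k + 1.
Here n = 13, k = 7, so n − k + 1 = 7.
Given d = 5, check d ≤ 7: YES.
Slack = (n − k + 1) − d = 2.
The code is NOT MDS (slack = 2 > 0).
Description: the claimed parameters are [13, 7, 5]_13; such a code would be non-MDS.


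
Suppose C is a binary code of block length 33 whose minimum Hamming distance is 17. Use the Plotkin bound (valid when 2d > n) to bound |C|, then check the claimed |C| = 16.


Plotkin bound M ≤ 34; given |C| = 16 ≤ bound (satisfied).

Check applicability: 2d = 34, n = 33.
2d − n = 1 > 0, so Plotkin applies.
Compute d/(2d−n) = 17/1 ≈ 17.0000.
⌊d/(2d−n)⌋ = 17.
Plotkin bound: M ≤ 2·17 = 34.
Given |C| = 16, check: satisfied.
This |C| is below the Plotkin bound.


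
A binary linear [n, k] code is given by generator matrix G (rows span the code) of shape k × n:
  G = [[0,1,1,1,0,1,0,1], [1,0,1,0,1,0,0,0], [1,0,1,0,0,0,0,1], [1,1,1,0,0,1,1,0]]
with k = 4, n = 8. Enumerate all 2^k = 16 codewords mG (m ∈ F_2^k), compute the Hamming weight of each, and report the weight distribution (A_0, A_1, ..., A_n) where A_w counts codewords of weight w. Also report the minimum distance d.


Weight distribution: A_0 = 1, A_2 = 1, A_3 = 3, A_4 = 5, A_5 = 4, A_6 = 1, A_7 = 1. Minimum distance d = 2.

Enumerate all 2^4 = 16 messages m ∈ F_2^4.
For each, compute codeword c = mG in F_2^8, then tally its weight.
  m = 0000 → c = 00000000, weight = 0.
  m = 1000 → c = 01110101, weight = 5.
  m = 0100 → c = 10101000, weight = 3.
  m = 1100 → c = 11011101, weight = 6.
  m = 0010 → c = 10100001, weight = 3.
  m = 1010 → c = 11010100, weight = 4.
  m = 0110 → c = 00001001, weight = 2.
  m = 1110 → c = 01111100, weight = 5.
  m = 0001 → c = 11100110, weight = 5.
  m = 1001 → c = 10010011, weight = 4.
  m = 0101 → c = 01001110, weight = 4.
  m = 1101 → c = 00111011, weight = 5.
  m = 0011 → c = 01000111, weight = 4.
  m = 1011 → c = 00110010, weight = 3.
  m = 0111 → c = 11101111, weight = 7.
  m = 1111 → c = 10011010, weight = 4.
Tally weights:
  weight 0: 1 codewords.
  weight 2: 1 codewords.
  weight 3: 3 codewords.
  weight 4: 5 codewords.
  weight 5: 4 codewords.
  weight 6: 1 codewords.
  weight 7: 1 codewords.
Minimum distance d = smallest w > 0 with A_w > 0 = 2.
Sanity: Σ A_w = 16 = 2^4 = 16 ✓.


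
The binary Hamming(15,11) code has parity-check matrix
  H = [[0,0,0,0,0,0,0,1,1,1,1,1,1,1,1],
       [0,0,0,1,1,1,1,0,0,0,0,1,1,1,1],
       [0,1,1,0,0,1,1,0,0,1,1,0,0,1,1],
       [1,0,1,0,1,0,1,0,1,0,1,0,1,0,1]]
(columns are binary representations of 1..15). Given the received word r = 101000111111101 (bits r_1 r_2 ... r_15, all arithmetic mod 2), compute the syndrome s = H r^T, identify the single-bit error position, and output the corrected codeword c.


s = (1, 0, 1, 1)^T, error position = 11, corrected codeword c = 101000111101101

Compute s = H r^T mod 2 one row at a time:
  s_1 = 1 + 1 + 1 + 1 + 1 + 1 + 0 + 1 = 7 ≡ 1 (mod 2).
  s_2 = 0 + 0 + 0 + 1 + 1 + 1 + 0 + 1 = 4 ≡ 0 (mod 2).
  s_3 = 0 + 1 + 0 + 1 + 1 + 1 + 0 + 1 = 5 ≡ 1 (mod 2).
  s_4 = 1 + 1 + 0 + 1 + 1 + 1 + 1 + 1 = 7 ≡ 1 (mod 2).
s = (1, 0, 1, 1)^T — this equals column 11 of H (binary 1011), so error is at position 11.
Correct: flip bit 11 of r = 101000111111101 to get c = 101000111101101.


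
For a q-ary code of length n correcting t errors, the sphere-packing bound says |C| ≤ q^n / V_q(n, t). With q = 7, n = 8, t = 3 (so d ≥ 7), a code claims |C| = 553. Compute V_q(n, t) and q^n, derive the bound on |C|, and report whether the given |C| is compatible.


V_q(n, t) = 13153, q^n = 5764801, Hamming bound = 438, |C| = 553 > bound (violated).

Step 1: Compute V_q(n, t) = Σ_{j=0}^3 C(n, j) (q−1)^j.
  j = 0: C(8,0)·(6)^0 = 1·1 = 1.
  j = 1: C(8,1)·(6)^1 = 8·6 = 48.
  j = 2: C(8,2)·(6)^2 = 28·36 = 1008.
  j = 3: C(8,3)·(6)^3 = 56·216 = 12096.
  V_q(n, t) = 1 + 48 + 1008 + 12096 = 13153.
Step 2: q^n = 7^8 = 5764801.
Step 3: Hamming bound ⌊q^n / V_q(n,t)⌋ = ⌊5764801/13153⌋ = 438.
Step 4: Compare |C| = 553 to 438: violated.
The claimed |C| lies above the Hamming bound, so no 7-ary code of length 8 with d ≥ 7 can have 553 codewords.


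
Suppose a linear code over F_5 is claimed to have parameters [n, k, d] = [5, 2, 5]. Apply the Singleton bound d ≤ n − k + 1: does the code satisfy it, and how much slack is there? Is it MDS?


Singleton RHS = n − k + 1 = 4, slack = -1, bound violated (no such code; not MDS).

Singleton bound: d ≤ n − k + 1.
Here n = 5, k = 2, so n − k + 1 = 4.
Given d = 5, check d ≤ 4: NO.
Slack = (n − k + 1) − d = -1.
The slack is negative: d = 5 exceeds n − k + 1 = 4 by 1, so the Singleton bound is violated and no linear [5, 2, 5]_5 code can exist. In particular it is not MDS (MDS requires d = n − k + 1 exactly).
Description: the claimed parameters are [5, 2, 5]_5; such a code would be impossible (violates the Singleton bound).


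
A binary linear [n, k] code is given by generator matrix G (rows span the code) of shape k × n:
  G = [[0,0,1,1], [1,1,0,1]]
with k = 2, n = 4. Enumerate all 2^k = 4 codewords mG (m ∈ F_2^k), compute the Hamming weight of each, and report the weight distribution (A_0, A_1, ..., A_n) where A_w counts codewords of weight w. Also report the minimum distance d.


Weight distribution: A_0 = 1, A_2 = 1, A_3 = 2. Minimum distance d = 2.

Enumerate all 2^2 = 4 messages m ∈ F_2^2.
For each, compute codeword c = mG in F_2^4, then tally its weight.
  m = 00 → c = 0000, weight = 0.
  m = 10 → c = 0011, weight = 2.
  m = 01 → c = 1101, weight = 3.
  m = 11 → c = 1110, weight = 3.
Tally weights:
  weight 0: 1 codewords.
  weight 2: 1 codewords.
  weight 3: 2 codewords.
Minimum distance d = smallest w > 0 with A_w > 0 = 2.
Sanity: Σ A_w = 4 = 2^2 = 4 ✓.


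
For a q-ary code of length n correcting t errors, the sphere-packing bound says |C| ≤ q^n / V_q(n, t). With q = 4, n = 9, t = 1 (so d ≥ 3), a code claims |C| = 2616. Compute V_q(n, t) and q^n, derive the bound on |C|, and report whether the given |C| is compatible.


V_q(n, t) = 28, q^n = 262144, Hamming bound = 9362, |C| = 2616 ≤ bound (satisfied).

Step 1: Compute V_q(n, t) = Σ_{j=0}^1 C(n, j) (q−1)^j.
  j = 0: C(9,0)·(3)^0 = 1·1 = 1.
  j = 1: C(9,1)·(3)^1 = 9·3 = 27.
  V_q(n, t) = 1 + 27 = 28.
Step 2: q^n = 4^9 = 262144.
Step 3: Hamming bound ⌊q^n / V_q(n,t)⌋ = ⌊262144/28⌋ = 9362.
Step 4: Compare |C| = 2616 to 9362: satisfied.
The claimed |C| lies below the Hamming bound.


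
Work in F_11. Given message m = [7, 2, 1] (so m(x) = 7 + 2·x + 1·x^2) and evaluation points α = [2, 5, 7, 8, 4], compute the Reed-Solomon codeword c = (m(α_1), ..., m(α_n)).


c = [4, 9, 4, 10, 9]

Message polynomial: m(x) = 7 + 2·x + 1·x^2 (mod 11).
For each evaluation point α_i, compute m(α_i) mod 11:
  α_1 = 2: Horner steps 1 → 4 → 4, so m(2) = 4.
  α_2 = 5: Horner steps 1 → 7 → 9, so m(5) = 9.
  α_3 = 7: Horner steps 1 → 9 → 4, so m(7) = 4.
  α_4 = 8: Horner steps 1 → 10 → 10, so m(8) = 10.
  α_5 = 4: Horner steps 1 → 6 → 9, so m(4) = 9.
Codeword c = [4, 9, 4, 10, 9] ∈ F_11^5.


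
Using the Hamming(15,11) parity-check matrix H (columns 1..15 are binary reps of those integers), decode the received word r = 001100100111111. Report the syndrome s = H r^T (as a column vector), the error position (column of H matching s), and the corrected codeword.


s = (0, 0, 0, 1)^T, error position = 1, corrected codeword c = 101100100111111

Compute s = H r^T mod 2 one row at a time:
  s_1 = 0 + 0 + 1 + 1 + 1 + 1 + 1 + 1 = 6 ≡ 0 (mod 2).
  s_2 = 1 + 0 + 0 + 1 + 1 + 1 + 1 + 1 = 6 ≡ 0 (mod 2).
  s_3 = 0 + 1 + 0 + 1 + 1 + 1 + 1 + 1 = 6 ≡ 0 (mod 2).
  s_4 = 0 + 1 + 0 + 1 + 0 + 1 + 1 + 1 = 5 ≡ 1 (mod 2).
s = (0, 0, 0, 1)^T — this equals column 1 of H (binary 0001), so error is at position 1.
Correct: flip bit 1 of r = 001100100111111 to get c = 101100100111111.


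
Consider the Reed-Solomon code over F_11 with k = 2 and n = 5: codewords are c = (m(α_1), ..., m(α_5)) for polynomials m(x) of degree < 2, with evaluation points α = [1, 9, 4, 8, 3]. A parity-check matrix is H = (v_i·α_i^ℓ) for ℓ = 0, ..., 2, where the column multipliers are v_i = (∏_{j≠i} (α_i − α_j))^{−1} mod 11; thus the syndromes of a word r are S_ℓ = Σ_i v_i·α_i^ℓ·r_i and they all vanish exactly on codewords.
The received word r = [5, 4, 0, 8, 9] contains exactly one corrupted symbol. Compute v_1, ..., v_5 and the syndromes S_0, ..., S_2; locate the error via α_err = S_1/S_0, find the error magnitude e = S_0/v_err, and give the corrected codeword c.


S = (3, 5, 1), error at position 2, error magnitude e = 5, c = [5, 10, 0, 8, 9].

Step 1: column multipliers v_i = (∏_{j≠i}(α_i − α_j))^{−1} mod 11.
  i = 1 (α = 1): (1−9)(1−4)(1−8)(1−3) = (−8)·(−3)·(−7)·(−2) = 336 ≡ 6, so v_1 = 6^{−1} = 2 (mod 11).
  i = 2 (α = 9): (9−1)(9−4)(9−8)(9−3) = 8·5·1·6 = 240 ≡ 9, so v_2 = 9^{−1} = 5 (mod 11).
  i = 3 (α = 4): (4−1)(4−9)(4−8)(4−3) = 3·(−5)·(−4)·1 = 60 ≡ 5, so v_3 = 5^{−1} = 9 (mod 11).
  i = 4 (α = 8): (8−1)(8−9)(8−4)(8−3) = 7·(−1)·4·5 = −140 ≡ 3, so v_4 = 3^{−1} = 4 (mod 11).
  i = 5 (α = 3): (3−1)(3−9)(3−4)(3−8) = 2·(−6)·(−1)·(−5) = −60 ≡ 6, so v_5 = 6^{−1} = 2 (mod 11).
  v = [2, 5, 9, 4, 2].
Step 2: syndromes of r = [5, 4, 0, 8, 9] (all sums mod 11).
  S_0 = Σ v_i r_i = 2·5 + 5·4 + 9·0 + 4·8 + 2·9 = 80 ≡ 3.
  S_1 = Σ v_i α_i r_i = 2·1·5 + 5·9·4 + 9·4·0 + 4·8·8 + 2·3·9 = 500 ≡ 5.
  α_i^2 mod 11 = [1, 4, 5, 9, 9].
  S_2 = Σ v_i α_i^2 r_i = 2·1·5 + 5·4·4 + 9·5·0 + 4·9·8 + 2·9·9 = 540 ≡ 1.
  S = (3, 5, 1) ≠ 0, so r is not a codeword (an error is present).
Step 3: locate the error. For a single error e at position i, S_ℓ = v_i·e·α_i^ℓ, so α_err = S_1/S_0.
  S_0^{−1} = 3^{−1} = 4 (mod 11), so α_err = 5·4 = 20 ≡ 9 = α_2. Error position i = 2.
  Consistency check: S_2/S_1 = 1·9 = 9 ≡ 9 = α_err ✓ (single-error assumption holds).
Step 4: error magnitude e = S_0/v_2 = S_0·∏_{j≠2}(α_2 − α_j) = 3·9 = 27 ≡ 5 (mod 11).
Step 5: correct position 2: c_2 = r_2 − e = 4 − 5 ≡ 10 (mod 11). Hence c = [5, 10, 0, 8, 9].
  Check: interpolating c through the α_i gives m(x) = 3 + 2·x (degree < 2) with m(α_i) = c_i for every i, so c is indeed a codeword.


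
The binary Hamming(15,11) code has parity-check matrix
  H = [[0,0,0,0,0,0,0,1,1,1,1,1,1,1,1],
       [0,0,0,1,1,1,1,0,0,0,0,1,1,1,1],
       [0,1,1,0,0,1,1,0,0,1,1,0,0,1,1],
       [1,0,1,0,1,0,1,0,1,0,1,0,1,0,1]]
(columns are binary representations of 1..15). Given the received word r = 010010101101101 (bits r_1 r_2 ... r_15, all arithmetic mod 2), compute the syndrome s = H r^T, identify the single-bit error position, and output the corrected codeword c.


s = (1, 1, 0, 1)^T, error position = 13, corrected codeword c = 010010101101001

Compute s = H r^T mod 2 one row at a time:
  s_1 = 0 + 1 + 1 + 0 + 1 + 1 + 0 + 1 = 5 ≡ 1 (mod 2).
  s_2 = 0 + 1 + 0 + 1 + 1 + 1 + 0 + 1 = 5 ≡ 1 (mod 2).
  s_3 = 1 + 0 + 0 + 1 + 1 + 0 + 0 + 1 = 4 ≡ 0 (mod 2).
  s_4 = 0 + 0 + 1 + 1 + 1 + 0 + 1 + 1 = 5 ≡ 1 (mod 2).
s = (1, 1, 0, 1)^T — this equals column 13 of H (binary 1101), so error is at position 13.
Correct: flip bit 13 of r = 010010101101101 to get c = 010010101101001.
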